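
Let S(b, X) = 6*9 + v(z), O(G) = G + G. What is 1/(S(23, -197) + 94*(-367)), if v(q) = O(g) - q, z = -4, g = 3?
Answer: -1/34434 ≈ -2.9041e-5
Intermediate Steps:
O(G) = 2*G
v(q) = 6 - q (v(q) = 2*3 - q = 6 - q)
S(b, X) = 64 (S(b, X) = 6*9 + (6 - 1*(-4)) = 54 + (6 + 4) = 54 + 10 = 64)
1/(S(23, -197) + 94*(-367)) = 1/(64 + 94*(-367)) = 1/(64 - 34498) = 1/(-34434) = -1/34434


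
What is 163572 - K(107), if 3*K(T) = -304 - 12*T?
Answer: 492304/3 ≈ 1.6410e+5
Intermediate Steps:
K(T) = -304/3 - 4*T (K(T) = (-304 - 12*T)/3 = -304/3 - 4*T)
163572 - K(107) = 163572 - (-304/3 - 4*107) = 163572 - (-304/3 - 428) = 163572 - 1*(-1588/3) = 163572 + 1588/3 = 492304/3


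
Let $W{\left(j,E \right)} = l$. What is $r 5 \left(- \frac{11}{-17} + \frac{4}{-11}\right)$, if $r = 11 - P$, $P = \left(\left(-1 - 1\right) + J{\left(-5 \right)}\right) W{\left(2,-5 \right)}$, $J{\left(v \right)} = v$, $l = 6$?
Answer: $\frac{14045}{187} \approx 75.107$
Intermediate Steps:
$W{\left(j,E \right)} = 6$
$P = -42$ ($P = \left(\left(-1 - 1\right) - 5\right) 6 = \left(-2 - 5\right) 6 = \left(-7\right) 6 = -42$)
$r = 53$ ($r = 11 - -42 = 11 + 42 = 53$)
$r 5 \left(- \frac{11}{-17} + \frac{4}{-11}\right) = 53 \cdot 5 \left(- \frac{11}{-17} + \frac{4}{-11}\right) = 265 \left(\left(-11\right) \left(- \frac{1}{17}\right) + 4 \left(- \frac{1}{11}\right)\right) = 265 \left(\frac{11}{17} - \frac{4}{11}\right) = 265 \cdot \frac{53}{187} = \frac{14045}{187}$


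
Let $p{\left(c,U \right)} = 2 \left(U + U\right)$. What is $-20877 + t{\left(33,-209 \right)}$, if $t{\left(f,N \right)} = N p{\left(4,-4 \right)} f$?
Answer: $89475$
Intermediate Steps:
$p{\left(c,U \right)} = 4 U$ ($p{\left(c,U \right)} = 2 \cdot 2 U = 4 U$)
$t{\left(f,N \right)} = - 16 N f$ ($t{\left(f,N \right)} = N 4 \left(-4\right) f = N \left(-16\right) f = - 16 N f$)
$-20877 + t{\left(33,-209 \right)} = -20877 - \left(-3344\right) 33 = -20877 + 110352 = 89475$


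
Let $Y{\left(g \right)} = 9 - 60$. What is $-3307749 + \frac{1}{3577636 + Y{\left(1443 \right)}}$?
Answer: $- \frac{11833753206164}{3577585} \approx -3.3077 \cdot 10^{6}$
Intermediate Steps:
$Y{\left(g \right)} = -51$ ($Y{\left(g \right)} = 9 - 60 = -51$)
$-3307749 + \frac{1}{3577636 + Y{\left(1443 \right)}} = -3307749 + \frac{1}{3577636 - 51} = -3307749 + \frac{1}{3577585} = - \frac{11833753206164}{3577585}$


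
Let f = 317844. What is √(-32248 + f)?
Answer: 2*√71399 ≈ 534.41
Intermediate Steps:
√(-32248 + f) = √(-32248 + 317844) = √285596 = 2*√71399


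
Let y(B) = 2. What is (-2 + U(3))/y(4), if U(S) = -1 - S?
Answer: -3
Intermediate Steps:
(-2 + U(3))/y(4) = (-2 + (-1 - 1*3))/2 = (-2 + (-1 - 3))*(½) = (-2 - 4)*(½) = -6*½ = -3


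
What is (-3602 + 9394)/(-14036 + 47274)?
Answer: 2896/16619 ≈ 0.17426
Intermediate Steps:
(-3602 + 9394)/(-14036 + 47274) = 5792/33238 = 5792*(1/33238) = 2896/16619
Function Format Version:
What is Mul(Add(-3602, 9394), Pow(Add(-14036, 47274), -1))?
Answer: Rational(2896, 16619) ≈ 0.17426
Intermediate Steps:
Mul(Add(-3602, 9394), Pow(Add(-14036, 47274), -1)) = Mul(5792, Pow(33238, -1)) = Mul(5792, Rational(1, 33238)) = Rational(2896, 16619)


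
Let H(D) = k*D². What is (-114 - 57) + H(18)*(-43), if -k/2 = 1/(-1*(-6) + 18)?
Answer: 990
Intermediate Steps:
k = -1/12 (k = -2/(-1*(-6) + 18) = -2/(6 + 18) = -2/24 = -2*1/24 = -1/12 ≈ -0.083333)
H(D) = -D²/12
(-114 - 57) + H(18)*(-43) = (-114 - 57) - 1/12*18²*(-43) = -171 - 1/12*324*(-43) = -171 - 27*(-43) = -171 + 1161 = 990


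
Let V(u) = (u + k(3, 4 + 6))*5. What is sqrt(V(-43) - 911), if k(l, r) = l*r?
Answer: 4*I*sqrt(61) ≈ 31.241*I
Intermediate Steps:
V(u) = 150 + 5*u (V(u) = (u + 3*(4 + 6))*5 = (u + 3*10)*5 = (u + 30)*5 = (30 + u)*5 = 150 + 5*u)
sqrt(V(-43) - 911) = sqrt((150 + 5*(-43)) - 911) = sqrt((150 - 215) - 911) = sqrt(-65 - 911) = sqrt(-976) = 4*I*sqrt(61)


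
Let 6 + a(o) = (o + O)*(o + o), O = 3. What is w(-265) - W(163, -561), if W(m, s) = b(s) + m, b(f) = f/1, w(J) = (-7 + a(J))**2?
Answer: 19278489807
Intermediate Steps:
a(o) = -6 + 2*o*(3 + o) (a(o) = -6 + (o + 3)*(o + o) = -6 + (3 + o)*(2*o) = -6 + 2*o*(3 + o))
w(J) = (-13 + 2*J**2 + 6*J)**2 (w(J) = (-7 + (-6 + 2*J**2 + 6*J))**2 = (-13 + 2*J**2 + 6*J)**2)
b(f) = f (b(f) = f*1 = f)
W(m, s) = m + s (W(m, s) = s + m = m + s)
w(-265) - W(163, -561) = (-13 + 2*(-265)**2 + 6*(-265))**2 - (163 - 561) = (-13 + 2*70225 - 1590)**2 - 1*(-398) = (-13 + 140450 - 1590)**2 + 398 = 138847**2 + 398 = 19278489409 + 398 = 19278489807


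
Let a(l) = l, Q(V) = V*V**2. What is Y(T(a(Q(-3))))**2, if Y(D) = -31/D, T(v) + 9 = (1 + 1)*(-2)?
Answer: 961/169 ≈ 5.6864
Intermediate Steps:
Q(V) = V**3
T(v) = -13 (T(v) = -9 + (1 + 1)*(-2) = -9 + 2*(-2) = -9 - 4 = -13)
Y(T(a(Q(-3))))**2 = (-31/(-13))**2 = (-31*(-1/13))**2 = (31/13)**2 = 961/169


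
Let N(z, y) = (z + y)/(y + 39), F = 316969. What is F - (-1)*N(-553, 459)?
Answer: 78925234/249 ≈ 3.1697e+5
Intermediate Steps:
N(z, y) = (y + z)/(39 + y)
F - (-1)*N(-553, 459) = 316969 - (-1)*(459 - 553)/(39 + 459) = 316969 - (-1)*-94/498 = 316969 - (-1)*(1/498)*(-94) = 316969 - (-1)*(-47)/249 = 316969 - 1*47/249 = 316969 - 47/249 = 78925234/249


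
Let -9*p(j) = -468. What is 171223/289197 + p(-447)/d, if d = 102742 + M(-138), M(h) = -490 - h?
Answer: 2924426869/4935146805 ≈ 0.59257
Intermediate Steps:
p(j) = 52 (p(j) = -⅑*(-468) = 52)
d = 102390 (d = 102742 + (-490 - 1*(-138)) = 102742 + (-490 + 138) = 102742 - 352 = 102390)
171223/289197 + p(-447)/d = 171223/289197 + 52/102390 = 171223*(1/289197) + 52*(1/102390) = 171223/289197 + 26/51195 = 2924426869/4935146805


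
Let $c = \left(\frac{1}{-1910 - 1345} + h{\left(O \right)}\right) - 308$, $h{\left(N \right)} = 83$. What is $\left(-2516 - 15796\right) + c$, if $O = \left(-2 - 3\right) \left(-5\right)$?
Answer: $- \frac{60337936}{3255} \approx -18537.0$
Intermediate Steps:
$O = 25$ ($O = \left(-5\right) \left(-5\right) = 25$)
$c = - \frac{732376}{3255}$ ($c = \left(\frac{1}{-1910 - 1345} + 83\right) - 308 = \left(\frac{1}{-3255} + 83\right) - 308 = \left(- \frac{1}{3255} + 83\right) - 308 = \frac{270164}{3255} - 308 = - \frac{732376}{3255} \approx -225.0$)
$\left(-2516 - 15796\right) + c = \left(-2516 - 15796\right) - \frac{732376}{3255} = -18312 - \frac{732376}{3255} = - \frac{60337936}{3255}$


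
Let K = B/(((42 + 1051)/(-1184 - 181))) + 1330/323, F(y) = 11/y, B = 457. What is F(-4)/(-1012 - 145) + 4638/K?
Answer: -398719111859/48724393900 ≈ -8.1832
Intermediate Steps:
K = -10528175/18581 (K = 457/(((42 + 1051)/(-1184 - 181))) + 1330/323 = 457/((1093/(-1365))) + 1330*(1/323) = 457/((1093*(-1/1365))) + 70/17 = 457/(-1093/1365) + 70/17 = 457*(-1365/1093) + 70/17 = -623805/1093 + 70/17 = -10528175/18581 ≈ -566.61)
F(-4)/(-1012 - 145) + 4638/K = (11/(-4))/(-1012 - 145) + 4638/(-10528175/18581) = (11*(-¼))/(-1157) + 4638*(-18581/10528175) = -11/4*(-1/1157) - 86178678/10528175 = 11/4628 - 86178678/10528175 = -398719111859/48724393900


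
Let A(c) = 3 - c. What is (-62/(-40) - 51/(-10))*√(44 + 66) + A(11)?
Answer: -8 + 133*√110/20 ≈ 61.746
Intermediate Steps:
(-62/(-40) - 51/(-10))*√(44 + 66) + A(11) = (-62/(-40) - 51/(-10))*√(44 + 66) + (3 - 1*11) = (-62*(-1/40) - 51*(-⅒))*√110 + (3 - 11) = (31/20 + 51/10)*√110 - 8 = 133*√110/20 - 8 = -8 + 133*√110/20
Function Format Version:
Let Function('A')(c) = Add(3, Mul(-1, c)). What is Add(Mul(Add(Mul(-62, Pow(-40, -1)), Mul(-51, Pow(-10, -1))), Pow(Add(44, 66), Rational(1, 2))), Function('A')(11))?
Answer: Add(-8, Mul(Rational(133, 20), Pow(110, Rational(1, 2)))) ≈ 61.746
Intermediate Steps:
Add(Mul(Add(Mul(-62, Pow(-40, -1)), Mul(-51, Pow(-10, -1))), Pow(Add(44, 66), Rational(1, 2))), Function('A')(11)) = Add(Mul(Add(Mul(-62, Pow(-40, -1)), Mul(-51, Pow(-10, -1))), Pow(Add(44, 66), Rational(1, 2))), Add(3, Mul(-1, 11))) = Add(Mul(Add(Mul(-62, Rational(-1, 40)), Mul(-51, Rational(-1, 10))), Pow(110, Rational(1, 2))), Add(3, -11)) = Add(Mul(Add(Rational(31, 20), Rational(51, 10)), Pow(110, Rational(1, 2))), -8) = Add(Mul(Rational(133, 20), Pow(110, Rational(1, 2))), -8) = Add(-8, Mul(Rational(133, 20), Pow(110, Rational(1, 2))))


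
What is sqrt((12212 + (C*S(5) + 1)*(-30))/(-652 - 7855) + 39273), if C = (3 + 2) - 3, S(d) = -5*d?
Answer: sqrt(2842033268603)/8507 ≈ 198.17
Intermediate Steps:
C = 2 (C = 5 - 3 = 2)
sqrt((12212 + (C*S(5) + 1)*(-30))/(-652 - 7855) + 39273) = sqrt((12212 + (2*(-5*5) + 1)*(-30))/(-652 - 7855) + 39273) = sqrt((12212 + (2*(-25) + 1)*(-30))/(-8507) + 39273) = sqrt((12212 + (-50 + 1)*(-30))*(-1/8507) + 39273) = sqrt((12212 - 49*(-30))*(-1/8507) + 39273) = sqrt((12212 + 1470)*(-1/8507) + 39273) = sqrt(13682*(-1/8507) + 39273) = sqrt(-13682/8507 + 39273) = sqrt(334081729/8507) = sqrt(2842033268603)/8507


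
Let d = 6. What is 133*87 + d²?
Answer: 11607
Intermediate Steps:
133*87 + d² = 133*87 + 6² = 11571 + 36 = 11607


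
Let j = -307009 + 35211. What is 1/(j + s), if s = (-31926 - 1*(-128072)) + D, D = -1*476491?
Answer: -1/652143 ≈ -1.5334e-6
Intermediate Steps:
j = -271798
D = -476491
s = -380345 (s = (-31926 - 1*(-128072)) - 476491 = (-31926 + 128072) - 476491 = 96146 - 476491 = -380345)
1/(j + s) = 1/(-271798 - 380345) = 1/(-652143) = -1/652143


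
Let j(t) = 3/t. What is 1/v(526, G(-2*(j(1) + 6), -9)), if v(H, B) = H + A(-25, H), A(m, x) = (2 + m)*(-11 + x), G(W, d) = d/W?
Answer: -1/11319 ≈ -8.8347e-5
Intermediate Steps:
A(m, x) = (-11 + x)*(2 + m)
v(H, B) = 253 - 22*H (v(H, B) = H + (-22 - 11*(-25) + 2*H - 25*H) = H + (-22 + 275 + 2*H - 25*H) = H + (253 - 23*H) = 253 - 22*H)
1/v(526, G(-2*(j(1) + 6), -9)) = 1/(253 - 22*526) = 1/(253 - 11572) = 1/(-11319) = -1/11319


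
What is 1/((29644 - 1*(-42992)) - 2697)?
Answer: 1/69939 ≈ 1.4298e-5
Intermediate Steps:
1/((29644 - 1*(-42992)) - 2697) = 1/((29644 + 42992) - 2697) = 1/(72636 - 2697) = 1/69939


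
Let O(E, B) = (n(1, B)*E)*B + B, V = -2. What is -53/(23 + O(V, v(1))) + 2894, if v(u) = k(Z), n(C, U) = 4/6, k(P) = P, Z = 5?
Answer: 185057/64 ≈ 2891.5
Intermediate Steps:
n(C, U) = ⅔ (n(C, U) = 4*(⅙) = ⅔)
v(u) = 5
O(E, B) = B + 2*B*E/3 (O(E, B) = (2*E/3)*B + B = 2*B*E/3 + B = B + 2*B*E/3)
-53/(23 + O(V, v(1))) + 2894 = -53/(23 + (⅓)*5*(3 + 2*(-2))) + 2894 = -53/(23 + (⅓)*5*(3 - 4)) + 2894 = -53/(23 + (⅓)*5*(-1)) + 2894 = -53/(23 - 5/3) + 2894 = -53/64/3 + 2894 = -53*3/64 + 2894 = -159/64 + 2894 = 185057/64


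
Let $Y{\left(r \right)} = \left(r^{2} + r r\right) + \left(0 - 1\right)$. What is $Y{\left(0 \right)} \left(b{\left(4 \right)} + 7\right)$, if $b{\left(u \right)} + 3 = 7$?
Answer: $-11$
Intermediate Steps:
$b{\left(u \right)} = 4$ ($b{\left(u \right)} = -3 + 7 = 4$)
$Y{\left(r \right)} = -1 + 2 r^{2}$ ($Y{\left(r \right)} = \left(r^{2} + r^{2}\right) + \left(0 - 1\right) = 2 r^{2} - 1 = -1 + 2 r^{2}$)
$Y{\left(0 \right)} \left(b{\left(4 \right)} + 7\right) = \left(-1 + 2 \cdot 0^{2}\right) \left(4 + 7\right) = \left(-1 + 2 \cdot 0\right) 11 = \left(-1 + 0\right) 11 = \left(-1\right) 11 = -11$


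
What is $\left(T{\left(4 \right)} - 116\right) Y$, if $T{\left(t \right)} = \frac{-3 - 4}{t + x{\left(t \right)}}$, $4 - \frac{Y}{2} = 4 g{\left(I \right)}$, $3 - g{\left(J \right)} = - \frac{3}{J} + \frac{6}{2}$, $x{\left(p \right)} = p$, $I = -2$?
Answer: $- \frac{4675}{2} \approx -2337.5$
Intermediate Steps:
$g{\left(J \right)} = \frac{3}{J}$ ($g{\left(J \right)} = 3 - \left(- \frac{3}{J} + \frac{6}{2}\right) = 3 - \left(- \frac{3}{J} + 6 \cdot \frac{1}{2}\right) = 3 - \left(- \frac{3}{J} + 3\right) = 3 - \left(3 - \frac{3}{J}\right) = \frac{3}{J}$)
$Y = 20$ ($Y = 8 - 2 \cdot 4 \frac{3}{-2} = 8 - 2 \cdot 4 \cdot 3 \left(- \frac{1}{2}\right) = 8 - 2 \cdot 4 \left(- \frac{3}{2}\right) = 8 - -12 = 8 + 12 = 20$)
$T{\left(t \right)} = - \frac{7}{2 t}$ ($T{\left(t \right)} = \frac{-3 - 4}{t + t} = - \frac{7}{2 t}$)
$\left(T{\left(4 \right)} - 116\right) Y = \left(- \frac{7}{2 \cdot 4} - 116\right) 20 = \left(\left(- \frac{7}{2}\right) \frac{1}{4} - 116\right) 20 = \left(- \frac{7}{8} - 116\right) 20 = \left(- \frac{935}{8}\right) 20 = - \frac{4675}{2}$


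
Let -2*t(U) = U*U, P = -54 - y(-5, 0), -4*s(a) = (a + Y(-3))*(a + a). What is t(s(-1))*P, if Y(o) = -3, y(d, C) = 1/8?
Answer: 433/4 ≈ 108.25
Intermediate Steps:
y(d, C) = ⅛
s(a) = -a*(-3 + a)/2 (s(a) = -(a - 3)*(a + a)/4 = -(-3 + a)*2*a/4 = -a*(-3 + a)/2)
P = -433/8 (P = -54 - 1*⅛ = -54 - ⅛ = -433/8 ≈ -54.125)
t(U) = -U²/2 (t(U) = -U*U/2 = -U²/2)
t(s(-1))*P = -(3 - 1*(-1))²/4/2*(-433/8) = -(3 + 1)²/4/2*(-433/8) = -((½)*(-1)*4)²/2*(-433/8) = -½*(-2)²*(-433/8) = -½*4*(-433/8) = -2*(-433/8) = 433/4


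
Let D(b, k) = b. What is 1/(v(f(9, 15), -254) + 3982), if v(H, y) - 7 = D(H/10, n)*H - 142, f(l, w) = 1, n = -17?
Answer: 10/38471 ≈ 0.00025994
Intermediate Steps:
v(H, y) = -135 + H²/10 (v(H, y) = 7 + ((H/10)*H - 142) = 7 + (H²/10 - 142) = 7 + (-142 + H²/10) = -135 + H²/10)
1/(v(f(9, 15), -254) + 3982) = 1/((-135 + (⅒)*1²) + 3982) = 1/((-135 + (⅒)*1) + 3982) = 1/((-135 + ⅒) + 3982) = 1/(-1349/10 + 3982) = 1/(38471/10) = 10/38471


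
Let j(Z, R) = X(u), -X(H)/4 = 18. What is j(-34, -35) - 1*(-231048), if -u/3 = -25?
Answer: 230976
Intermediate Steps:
u = 75 (u = -3*(-25) = 75)
X(H) = -72 (X(H) = -4*18 = -72)
j(Z, R) = -72
j(-34, -35) - 1*(-231048) = -72 - 1*(-231048) = -72 + 231048 = 230976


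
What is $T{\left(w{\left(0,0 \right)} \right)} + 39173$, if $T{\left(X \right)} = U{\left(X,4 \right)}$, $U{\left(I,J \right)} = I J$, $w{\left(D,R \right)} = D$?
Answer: $39173$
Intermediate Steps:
$T{\left(X \right)} = 4 X$ ($T{\left(X \right)} = X 4 = 4 X$)
$T{\left(w{\left(0,0 \right)} \right)} + 39173 = 4 \cdot 0 + 39173 = 0 + 39173 = 39173$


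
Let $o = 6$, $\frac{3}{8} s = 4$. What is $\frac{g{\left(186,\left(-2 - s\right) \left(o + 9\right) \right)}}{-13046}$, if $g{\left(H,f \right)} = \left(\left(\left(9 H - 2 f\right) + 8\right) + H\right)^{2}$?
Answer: $- \frac{2526752}{6523} \approx -387.36$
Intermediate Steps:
$s = \frac{32}{3}$ ($s = \frac{8}{3} \cdot 4 = \frac{32}{3} \approx 10.667$)
$g{\left(H,f \right)} = \left(8 - 2 f + 10 H\right)^{2}$ ($g{\left(H,f \right)} = \left(\left(\left(- 2 f + 9 H\right) + 8\right) + H\right)^{2} = \left(\left(8 - 2 f + 9 H\right) + H\right)^{2} = \left(8 - 2 f + 10 H\right)^{2}$)
$\frac{g{\left(186,\left(-2 - s\right) \left(o + 9\right) \right)}}{-13046} = \frac{4 \left(4 - \left(-2 - \frac{32}{3}\right) \left(6 + 9\right) + 5 \cdot 186\right)^{2}}{-13046} = 4 \left(4 - \left(-2 - \frac{32}{3}\right) 15 + 930\right)^{2} \left(- \frac{1}{13046}\right) = 4 \left(4 - \left(- \frac{38}{3}\right) 15 + 930\right)^{2} \left(- \frac{1}{13046}\right) = 4 \left(4 - -190 + 930\right)^{2} \left(- \frac{1}{13046}\right) = 4 \left(4 + 190 + 930\right)^{2} \left(- \frac{1}{13046}\right) = 4 \cdot 1124^{2} \left(- \frac{1}{13046}\right) = 4 \cdot 1263376 \left(- \frac{1}{13046}\right) = 5053504 \left(- \frac{1}{13046}\right) = - \frac{2526752}{6523}$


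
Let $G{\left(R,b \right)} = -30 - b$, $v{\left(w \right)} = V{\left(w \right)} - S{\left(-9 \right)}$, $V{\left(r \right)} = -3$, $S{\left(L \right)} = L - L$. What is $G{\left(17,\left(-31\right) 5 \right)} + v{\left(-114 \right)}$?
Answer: $122$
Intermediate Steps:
$S{\left(L \right)} = 0$
$v{\left(w \right)} = -3$ ($v{\left(w \right)} = -3 - 0 = -3 + 0 = -3$)
$G{\left(17,\left(-31\right) 5 \right)} + v{\left(-114 \right)} = \left(-30 - \left(-31\right) 5\right) - 3 = \left(-30 - -155\right) - 3 = \left(-30 + 155\right) - 3 = 125 - 3 = 122$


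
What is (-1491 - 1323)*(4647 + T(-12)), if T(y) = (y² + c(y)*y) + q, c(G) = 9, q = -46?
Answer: -13048518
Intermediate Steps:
T(y) = -46 + y² + 9*y (T(y) = (y² + 9*y) - 46 = -46 + y² + 9*y)
(-1491 - 1323)*(4647 + T(-12)) = (-1491 - 1323)*(4647 + (-46 + (-12)² + 9*(-12))) = -2814*(4647 + (-46 + 144 - 108)) = -2814*(4647 - 10) = -2814*4637 = -13048518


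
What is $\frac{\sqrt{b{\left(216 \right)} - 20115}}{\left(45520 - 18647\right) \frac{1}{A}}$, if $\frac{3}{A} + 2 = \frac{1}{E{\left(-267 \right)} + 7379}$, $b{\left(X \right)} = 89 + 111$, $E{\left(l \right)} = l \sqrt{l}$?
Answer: $\frac{7379 \sqrt{19915} - 267 i \sqrt{5317305}}{26873 \left(178 \sqrt{267} + 4919 i\right)} \approx 2.3386 \cdot 10^{-7} - 0.0078775 i$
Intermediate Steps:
$E{\left(l \right)} = l^{\frac{3}{2}}$
$b{\left(X \right)} = 200$
$A = \frac{3}{-2 + \frac{1}{7379 - 267 i \sqrt{267}}}$ ($A = \frac{3}{-2 + \frac{1}{\left(-267\right)^{\frac{3}{2}} + 7379}} = \frac{3}{-2 + \frac{1}{- 267 i \sqrt{267} + 7379}} = \frac{3}{-2 + \frac{1}{7379 - 267 i \sqrt{267}}} \approx -1.5001 - 4.4533 \cdot 10^{-5} i$)
$\frac{\sqrt{b{\left(216 \right)} - 20115}}{\left(45520 - 18647\right) \frac{1}{A}} = \frac{\sqrt{200 - 20115}}{\left(45520 - 18647\right) \frac{1}{- \frac{48986743}{32656189} - \frac{89 i \sqrt{267}}{32656189}}} = \frac{\sqrt{-19915}}{26873 \frac{1}{- \frac{48986743}{32656189} - \frac{89 i \sqrt{267}}{32656189}}} = i \sqrt{19915} \left(- \frac{48986743}{877569766997} - \frac{89 i \sqrt{267}}{877569766997}\right)$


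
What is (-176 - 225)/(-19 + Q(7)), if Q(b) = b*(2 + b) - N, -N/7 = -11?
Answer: 401/33 ≈ 12.152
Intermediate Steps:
N = 77 (N = -7*(-11) = 77)
Q(b) = -77 + b*(2 + b) (Q(b) = b*(2 + b) - 1*77 = b*(2 + b) - 77 = -77 + b*(2 + b))
(-176 - 225)/(-19 + Q(7)) = (-176 - 225)/(-19 + (-77 + 7² + 2*7)) = -401/(-19 + (-77 + 49 + 14)) = -401/(-19 - 14) = -401/(-33) = -401*(-1/33) = 401/33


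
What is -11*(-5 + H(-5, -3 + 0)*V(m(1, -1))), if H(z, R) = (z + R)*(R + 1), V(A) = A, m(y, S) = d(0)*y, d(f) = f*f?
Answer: 55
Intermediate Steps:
d(f) = f**2
m(y, S) = 0 (m(y, S) = 0**2*y = 0*y = 0)
H(z, R) = (1 + R)*(R + z) (H(z, R) = (R + z)*(1 + R) = (1 + R)*(R + z))
-11*(-5 + H(-5, -3 + 0)*V(m(1, -1))) = -11*(-5 + ((-3 + 0) - 5 + (-3 + 0)**2 + (-3 + 0)*(-5))*0) = -11*(-5 + (-3 - 5 + (-3)**2 - 3*(-5))*0) = -11*(-5 + (-3 - 5 + 9 + 15)*0) = -11*(-5 + 16*0) = -11*(-5 + 0) = -11*(-5) = 55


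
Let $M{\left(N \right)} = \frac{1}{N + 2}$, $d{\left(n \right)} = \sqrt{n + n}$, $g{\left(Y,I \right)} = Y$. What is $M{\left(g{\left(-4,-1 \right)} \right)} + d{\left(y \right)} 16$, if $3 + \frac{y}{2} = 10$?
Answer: $- \frac{1}{2} + 32 \sqrt{7} \approx 84.164$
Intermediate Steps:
$y = 14$ ($y = -6 + 2 \cdot 10 = -6 + 20 = 14$)
$d{\left(n \right)} = \sqrt{2} \sqrt{n}$ ($d{\left(n \right)} = \sqrt{2 n} = \sqrt{2} \sqrt{n}$)
$M{\left(N \right)} = \frac{1}{2 + N}$
$M{\left(g{\left(-4,-1 \right)} \right)} + d{\left(y \right)} 16 = \frac{1}{2 - 4} + \sqrt{2} \sqrt{14} \cdot 16 = \frac{1}{-2} + 2 \sqrt{7} \cdot 16 = - \frac{1}{2} + 32 \sqrt{7}$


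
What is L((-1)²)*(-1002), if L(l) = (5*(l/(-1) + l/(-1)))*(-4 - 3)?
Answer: -70140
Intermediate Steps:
L(l) = 70*l (L(l) = (5*(l*(-1) + l*(-1)))*(-7) = (5*(-l - l))*(-7) = (5*(-2*l))*(-7) = -10*l*(-7) = 70*l)
L((-1)²)*(-1002) = (70*(-1)²)*(-1002) = (70*1)*(-1002) = 70*(-1002) = -70140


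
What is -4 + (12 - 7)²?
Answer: 21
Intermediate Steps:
-4 + (12 - 7)² = -4 + 5² = -4 + 25 = 21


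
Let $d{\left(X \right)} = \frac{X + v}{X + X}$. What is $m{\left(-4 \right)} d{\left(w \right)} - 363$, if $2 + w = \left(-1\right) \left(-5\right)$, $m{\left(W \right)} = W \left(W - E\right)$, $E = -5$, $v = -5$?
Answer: $- \frac{1085}{3} \approx -361.67$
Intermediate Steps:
$m{\left(W \right)} = W \left(5 + W\right)$ ($m{\left(W \right)} = W \left(W - -5\right) = W \left(W + 5\right) = W \left(5 + W\right)$)
$w = 3$ ($w = -2 - -5 = -2 + 5 = 3$)
$d{\left(X \right)} = \frac{-5 + X}{2 X}$ ($d{\left(X \right)} = \frac{X - 5}{X + X} = \frac{-5 + X}{2 X}$)
$m{\left(-4 \right)} d{\left(w \right)} - 363 = - 4 \left(5 - 4\right) \frac{-5 + 3}{2 \cdot 3} - 363 = \left(-4\right) 1 \cdot \frac{1}{2} \cdot \frac{1}{3} \left(-2\right) - 363 = \left(-4\right) \left(- \frac{1}{3}\right) - 363 = \frac{4}{3} - 363 = - \frac{1085}{3}$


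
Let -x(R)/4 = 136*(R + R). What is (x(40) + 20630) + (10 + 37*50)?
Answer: -21030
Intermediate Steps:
x(R) = -1088*R (x(R) = -544*(R + R) = -544*2*R = -1088*R)
(x(40) + 20630) + (10 + 37*50) = (-1088*40 + 20630) + (10 + 37*50) = (-43520 + 20630) + (10 + 1850) = -22890 + 1860 = -21030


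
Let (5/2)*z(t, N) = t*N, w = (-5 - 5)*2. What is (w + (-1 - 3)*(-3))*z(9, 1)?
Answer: -144/5 ≈ -28.800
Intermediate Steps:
w = -20 (w = -10*2 = -20)
z(t, N) = 2*N*t/5 (z(t, N) = 2*(t*N)/5 = 2*(N*t)/5 = 2*N*t/5)
(w + (-1 - 3)*(-3))*z(9, 1) = (-20 + (-1 - 3)*(-3))*((⅖)*1*9) = (-20 - 4*(-3))*(18/5) = (-20 + 12)*(18/5) = -8*18/5 = -144/5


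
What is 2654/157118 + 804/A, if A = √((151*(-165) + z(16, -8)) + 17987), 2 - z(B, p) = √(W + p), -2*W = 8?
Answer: 1327/78559 + 402*√2/√(-3463 - I*√3) ≈ 0.019308 + 9.6608*I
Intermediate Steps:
W = -4 (W = -½*8 = -4)
z(B, p) = 2 - √(-4 + p)
A = √(-6926 - 2*I*√3) (A = √((151*(-165) + (2 - √(-4 - 8))) + 17987) = √((-24915 + (2 - √(-12))) + 17987) = √((-24915 + (2 - 2*I*√3)) + 17987) = √((-24913 - 2*I*√3) + 17987) = √(-6926 - 2*I*√3) ≈ 0.0208 - 83.223*I)
2654/157118 + 804/A = 2654/157118 + 804/(√(-6926 - 2*I*√3)) = 2654*(1/157118) + 804/√(-6926 - 2*I*√3) = 1327/78559 + 804/√(-6926 - 2*I*√3)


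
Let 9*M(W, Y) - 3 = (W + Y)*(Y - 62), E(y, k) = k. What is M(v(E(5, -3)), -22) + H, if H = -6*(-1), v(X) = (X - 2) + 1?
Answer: 249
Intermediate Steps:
v(X) = -1 + X (v(X) = (-2 + X) + 1 = -1 + X)
M(W, Y) = ⅓ + (-62 + Y)*(W + Y)/9 (M(W, Y) = ⅓ + ((W + Y)*(Y - 62))/9 = ⅓ + ((W + Y)*(-62 + Y))/9 = ⅓ + ((-62 + Y)*(W + Y))/9 = ⅓ + (-62 + Y)*(W + Y)/9)
H = 6
M(v(E(5, -3)), -22) + H = (⅓ - 62*(-1 - 3)/9 - 62/9*(-22) + (⅑)*(-22)² + (⅑)*(-1 - 3)*(-22)) + 6 = (⅓ - 62/9*(-4) + 1364/9 + (⅑)*484 + (⅑)*(-4)*(-22)) + 6 = (⅓ + 248/9 + 1364/9 + 484/9 + 88/9) + 6 = 243 + 6 = 249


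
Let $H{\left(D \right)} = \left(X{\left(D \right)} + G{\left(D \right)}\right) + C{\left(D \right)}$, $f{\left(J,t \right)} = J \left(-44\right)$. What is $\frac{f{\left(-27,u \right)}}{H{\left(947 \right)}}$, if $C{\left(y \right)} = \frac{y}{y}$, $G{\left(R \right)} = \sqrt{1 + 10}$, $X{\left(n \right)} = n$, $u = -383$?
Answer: $\frac{1126224}{898693} - \frac{1188 \sqrt{11}}{898693} \approx 1.2488$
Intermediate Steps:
$G{\left(R \right)} = \sqrt{11}$
$C{\left(y \right)} = 1$
$f{\left(J,t \right)} = - 44 J$
$H{\left(D \right)} = 1 + D + \sqrt{11}$ ($H{\left(D \right)} = \left(D + \sqrt{11}\right) + 1 = 1 + D + \sqrt{11}$)
$\frac{f{\left(-27,u \right)}}{H{\left(947 \right)}} = \frac{\left(-44\right) \left(-27\right)}{1 + 947 + \sqrt{11}} = \frac{1188}{948 + \sqrt{11}}$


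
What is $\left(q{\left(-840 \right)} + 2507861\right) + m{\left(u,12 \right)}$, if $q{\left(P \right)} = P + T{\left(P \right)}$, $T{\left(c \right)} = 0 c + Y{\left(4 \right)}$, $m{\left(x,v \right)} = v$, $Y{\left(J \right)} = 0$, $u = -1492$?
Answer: $2507033$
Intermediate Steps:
$T{\left(c \right)} = 0$ ($T{\left(c \right)} = 0 c + 0 = 0 + 0 = 0$)
$q{\left(P \right)} = P$ ($q{\left(P \right)} = P + 0 = P$)
$\left(q{\left(-840 \right)} + 2507861\right) + m{\left(u,12 \right)} = \left(-840 + 2507861\right) + 12 = 2507021 + 12 = 2507033$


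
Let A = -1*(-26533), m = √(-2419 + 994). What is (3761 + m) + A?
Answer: 30294 + 5*I*√57 ≈ 30294.0 + 37.749*I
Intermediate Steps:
m = 5*I*√57 (m = √(-1425) = 5*I*√57 ≈ 37.749*I)
A = 26533
(3761 + m) + A = (3761 + 5*I*√57) + 26533 = 30294 + 5*I*√57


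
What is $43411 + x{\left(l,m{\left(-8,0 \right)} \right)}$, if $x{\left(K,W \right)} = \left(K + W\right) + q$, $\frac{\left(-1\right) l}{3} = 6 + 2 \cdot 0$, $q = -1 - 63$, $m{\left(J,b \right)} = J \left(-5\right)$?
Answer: $43369$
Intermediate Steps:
$m{\left(J,b \right)} = - 5 J$
$q = -64$ ($q = -1 - 63 = -64$)
$l = -18$ ($l = - 3 \left(6 + 2 \cdot 0\right) = - 3 \left(6 + 0\right) = \left(-3\right) 6 = -18$)
$x{\left(K,W \right)} = -64 + K + W$ ($x{\left(K,W \right)} = \left(K + W\right) - 64 = -64 + K + W$)
$43411 + x{\left(l,m{\left(-8,0 \right)} \right)} = 43411 - 42 = 43369$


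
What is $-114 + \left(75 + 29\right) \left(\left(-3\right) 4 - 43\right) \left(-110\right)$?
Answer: $629086$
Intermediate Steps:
$-114 + \left(75 + 29\right) \left(\left(-3\right) 4 - 43\right) \left(-110\right) = -114 + 104 \left(-12 - 43\right) \left(-110\right) = -114 + 104 \left(-55\right) \left(-110\right) = -114 - -629200 = -114 + 629200 = 629086$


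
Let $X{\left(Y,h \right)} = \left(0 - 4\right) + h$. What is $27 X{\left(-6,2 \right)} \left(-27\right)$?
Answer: $1458$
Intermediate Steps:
$X{\left(Y,h \right)} = -4 + h$
$27 X{\left(-6,2 \right)} \left(-27\right) = 27 \left(-4 + 2\right) \left(-27\right) = 27 \left(-2\right) \left(-27\right) = \left(-54\right) \left(-27\right) = 1458$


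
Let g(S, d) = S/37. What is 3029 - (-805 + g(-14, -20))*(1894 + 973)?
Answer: 85545806/37 ≈ 2.3120e+6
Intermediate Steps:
g(S, d) = S/37 (g(S, d) = S*(1/37) = S/37)
3029 - (-805 + g(-14, -20))*(1894 + 973) = 3029 - (-805 + (1/37)*(-14))*(1894 + 973) = 3029 - (-805 - 14/37)*2867 = 3029 - (-29799)*2867/37 = 3029 - 1*(-85433733/37) = 3029 + 85433733/37 = 85545806/37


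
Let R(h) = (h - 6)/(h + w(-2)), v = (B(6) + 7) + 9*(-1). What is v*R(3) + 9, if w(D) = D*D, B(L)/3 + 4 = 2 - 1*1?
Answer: 96/7 ≈ 13.714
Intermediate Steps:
B(L) = -9 (B(L) = -12 + 3*(2 - 1*1) = -12 + 3*(2 - 1) = -12 + 3*1 = -12 + 3 = -9)
w(D) = D**2
v = -11 (v = (-9 + 7) + 9*(-1) = -2 - 9 = -11)
R(h) = (-6 + h)/(4 + h) (R(h) = (h - 6)/(h + (-2)**2) = (-6 + h)/(h + 4) = (-6 + h)/(4 + h))
v*R(3) + 9 = -11*(-6 + 3)/(4 + 3) + 9 = -11*(-3)/7 + 9 = -11*(-3/7) + 9 = 33/7 + 9 = 96/7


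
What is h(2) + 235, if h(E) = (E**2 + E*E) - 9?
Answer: 234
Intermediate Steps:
h(E) = -9 + 2*E**2 (h(E) = (E**2 + E**2) - 9 = 2*E**2 - 9 = -9 + 2*E**2)
h(2) + 235 = (-9 + 2*2**2) + 235 = (-9 + 2*4) + 235 = (-9 + 8) + 235 = -1 + 235 = 234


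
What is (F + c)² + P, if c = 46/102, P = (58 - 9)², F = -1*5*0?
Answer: 6245530/2601 ≈ 2401.2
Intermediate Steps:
F = 0 (F = -5*0 = 0)
P = 2401 (P = 49² = 2401)
c = 23/51 (c = 46*(1/102) = 23/51 ≈ 0.45098)
(F + c)² + P = (0 + 23/51)² + 2401 = (23/51)² + 2401 = 529/2601 + 2401 = 6245530/2601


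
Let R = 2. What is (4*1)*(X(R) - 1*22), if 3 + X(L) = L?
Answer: -92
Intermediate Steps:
X(L) = -3 + L
(4*1)*(X(R) - 1*22) = (4*1)*((-3 + 2) - 1*22) = 4*(-1 - 22) = 4*(-23) = -92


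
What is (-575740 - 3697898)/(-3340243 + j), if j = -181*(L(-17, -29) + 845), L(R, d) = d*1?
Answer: 4273638/3487939 ≈ 1.2253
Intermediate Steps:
L(R, d) = d
j = -147696 (j = -181*(-29 + 845) = -181*816 = -147696)
(-575740 - 3697898)/(-3340243 + j) = (-575740 - 3697898)/(-3340243 - 147696) = -4273638/(-3487939) = -4273638*(-1/3487939) = 4273638/3487939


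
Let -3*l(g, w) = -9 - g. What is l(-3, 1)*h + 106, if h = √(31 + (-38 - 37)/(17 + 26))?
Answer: 106 + 2*√54094/43 ≈ 116.82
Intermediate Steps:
l(g, w) = 3 + g/3 (l(g, w) = -(-9 - g)/3 = 3 + g/3)
h = √54094/43 (h = √(31 - 75/43) = √(1258/43) = √54094/43 ≈ 5.4089)
l(-3, 1)*h + 106 = (3 + (⅓)*(-3))*(√54094/43) + 106 = (3 - 1)*(√54094/43) + 106 = 2*(√54094/43) + 106 = 2*√54094/43 + 106 = 106 + 2*√54094/43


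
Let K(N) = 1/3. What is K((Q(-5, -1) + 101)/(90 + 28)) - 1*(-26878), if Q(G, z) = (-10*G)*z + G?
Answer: 80635/3 ≈ 26878.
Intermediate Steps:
Q(G, z) = G - 10*G*z (Q(G, z) = -10*G*z + G = G - 10*G*z)
K(N) = 1/3
K((Q(-5, -1) + 101)/(90 + 28)) - 1*(-26878) = 1/3 - 1*(-26878) = 1/3 + 26878 = 80635/3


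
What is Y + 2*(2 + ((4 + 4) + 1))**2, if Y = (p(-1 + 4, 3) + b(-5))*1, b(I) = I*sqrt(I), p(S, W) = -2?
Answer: 240 - 5*I*sqrt(5) ≈ 240.0 - 11.18*I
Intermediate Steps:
b(I) = I**(3/2)
Y = -2 - 5*I*sqrt(5) (Y = (-2 + (-5)**(3/2))*1 = (-2 - 5*I*sqrt(5))*1 = -2 - 5*I*sqrt(5) ≈ -2.0 - 11.18*I)
Y + 2*(2 + ((4 + 4) + 1))**2 = (-2 - 5*I*sqrt(5)) + 2*(2 + ((4 + 4) + 1))**2 = (-2 - 5*I*sqrt(5)) + 2*(2 + (8 + 1))**2 = (-2 - 5*I*sqrt(5)) + 2*(2 + 9)**2 = (-2 - 5*I*sqrt(5)) + 2*11**2 = (-2 - 5*I*sqrt(5)) + 2*121 = (-2 - 5*I*sqrt(5)) + 242 = 240 - 5*I*sqrt(5)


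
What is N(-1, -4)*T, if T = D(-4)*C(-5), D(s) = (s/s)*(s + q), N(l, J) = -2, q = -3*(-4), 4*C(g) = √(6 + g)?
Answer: -4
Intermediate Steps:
C(g) = √(6 + g)/4
q = 12
D(s) = 12 + s (D(s) = (s/s)*(s + 12) = 1*(12 + s) = 12 + s)
T = 2 (T = (12 - 4)*(√(6 - 5)/4) = 8*(√1/4) = 8*((¼)*1) = 8*(¼) = 2)
N(-1, -4)*T = -2*2 = -4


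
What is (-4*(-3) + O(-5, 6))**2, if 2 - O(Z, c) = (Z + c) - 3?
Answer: 256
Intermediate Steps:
O(Z, c) = 5 - Z - c (O(Z, c) = 2 - ((Z + c) - 3) = 2 - (-3 + Z + c) = 2 + (3 - Z - c) = 5 - Z - c)
(-4*(-3) + O(-5, 6))**2 = (-4*(-3) + (5 - 1*(-5) - 1*6))**2 = (12 + (5 + 5 - 6))**2 = (12 + 4)**2 = 16**2 = 256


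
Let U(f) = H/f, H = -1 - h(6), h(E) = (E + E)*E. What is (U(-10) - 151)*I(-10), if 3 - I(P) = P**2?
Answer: 139389/10 ≈ 13939.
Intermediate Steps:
I(P) = 3 - P**2
h(E) = 2*E**2 (h(E) = (2*E)*E = 2*E**2)
H = -73 (H = -1 - 2*6**2 = -1 - 2*36 = -1 - 1*72 = -1 - 72 = -73)
U(f) = -73/f
(U(-10) - 151)*I(-10) = (-73/(-10) - 151)*(3 - 1*(-10)**2) = (-73*(-1/10) - 151)*(3 - 1*100) = (73/10 - 151)*(3 - 100) = -1437/10*(-97) = 139389/10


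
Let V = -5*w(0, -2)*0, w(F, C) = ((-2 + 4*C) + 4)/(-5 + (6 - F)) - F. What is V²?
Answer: 0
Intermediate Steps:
w(F, C) = -F + (2 + 4*C)/(1 - F) (w(F, C) = (2 + 4*C)/(1 - F) - F = -F + (2 + 4*C)/(1 - F))
V = 0 (V = -5*(-2 + 0 - 1*0² - 4*(-2))/(-1 + 0)*0 = -5*(-2 + 0 - 1*0 + 8)/(-1)*0 = -(-5)*(-2 + 0 + 0 + 8)*0 = -(-5)*6*0 = -5*(-6)*0 = 30*0 = 0)
V² = 0² = 0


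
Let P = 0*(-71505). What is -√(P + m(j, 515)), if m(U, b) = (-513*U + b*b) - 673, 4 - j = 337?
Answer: -√435381 ≈ -659.83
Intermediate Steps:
j = -333 (j = 4 - 1*337 = 4 - 337 = -333)
m(U, b) = -673 + b² - 513*U (m(U, b) = (-513*U + b²) - 673 = (b² - 513*U) - 673 = -673 + b² - 513*U)
P = 0
-√(P + m(j, 515)) = -√(0 + (-673 + 515² - 513*(-333))) = -√(0 + (-673 + 265225 + 170829)) = -√(0 + 435381) = -√435381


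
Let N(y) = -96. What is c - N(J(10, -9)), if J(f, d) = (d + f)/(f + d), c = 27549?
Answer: 27645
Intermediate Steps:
J(f, d) = 1 (J(f, d) = (d + f)/(d + f) = 1)
c - N(J(10, -9)) = 27549 - 1*(-96) = 27549 + 96 = 27645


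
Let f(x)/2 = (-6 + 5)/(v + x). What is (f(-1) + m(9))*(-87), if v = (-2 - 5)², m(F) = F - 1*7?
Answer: -1363/8 ≈ -170.38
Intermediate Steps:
m(F) = -7 + F (m(F) = F - 7 = -7 + F)
v = 49 (v = (-7)² = 49)
f(x) = -2/(49 + x) (f(x) = 2*((-6 + 5)/(49 + x)) = 2*(-1/(49 + x)) = -2/(49 + x))
(f(-1) + m(9))*(-87) = (-2/(49 - 1) + (-7 + 9))*(-87) = (-2/48 + 2)*(-87) = (-2*1/48 + 2)*(-87) = (-1/24 + 2)*(-87) = (47/24)*(-87) = -1363/8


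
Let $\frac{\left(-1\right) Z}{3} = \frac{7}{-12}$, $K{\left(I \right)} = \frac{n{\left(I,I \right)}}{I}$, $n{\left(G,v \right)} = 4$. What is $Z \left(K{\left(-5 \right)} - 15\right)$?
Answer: $- \frac{553}{20} \approx -27.65$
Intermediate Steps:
$K{\left(I \right)} = \frac{4}{I}$
$Z = \frac{7}{4}$ ($Z = - 3 \frac{7}{-12} = - 3 \cdot 7 \left(- \frac{1}{12}\right) = \left(-3\right) \left(- \frac{7}{12}\right) = \frac{7}{4} \approx 1.75$)
$Z \left(K{\left(-5 \right)} - 15\right) = \frac{7 \left(\frac{4}{-5} - 15\right)}{4} = \frac{7 \left(4 \left(- \frac{1}{5}\right) - 15\right)}{4} = \frac{7 \left(- \frac{4}{5} - 15\right)}{4} = \frac{7}{4} \left(- \frac{79}{5}\right) = - \frac{553}{20}$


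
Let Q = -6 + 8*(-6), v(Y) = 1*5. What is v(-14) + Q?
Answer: -49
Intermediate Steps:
v(Y) = 5
Q = -54 (Q = -6 - 48 = -54)
v(-14) + Q = 5 - 54 = -49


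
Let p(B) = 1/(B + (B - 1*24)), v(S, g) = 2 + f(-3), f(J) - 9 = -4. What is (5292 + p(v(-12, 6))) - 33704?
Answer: -284121/10 ≈ -28412.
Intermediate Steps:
f(J) = 5 (f(J) = 9 - 4 = 5)
v(S, g) = 7 (v(S, g) = 2 + 5 = 7)
p(B) = 1/(-24 + 2*B) (p(B) = 1/(B + (B - 24)) = 1/(B + (-24 + B)) = 1/(-24 + 2*B))
(5292 + p(v(-12, 6))) - 33704 = (5292 + 1/(2*(-12 + 7))) - 33704 = (5292 + (½)/(-5)) - 33704 = (5292 + (½)*(-⅕)) - 33704 = (5292 - ⅒) - 33704 = 52919/10 - 33704 = -284121/10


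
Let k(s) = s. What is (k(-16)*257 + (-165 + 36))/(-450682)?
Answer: 4241/450682 ≈ 0.0094102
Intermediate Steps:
(k(-16)*257 + (-165 + 36))/(-450682) = (-16*257 + (-165 + 36))/(-450682) = (-4112 - 129)*(-1/450682) = -4241*(-1/450682) = 4241/450682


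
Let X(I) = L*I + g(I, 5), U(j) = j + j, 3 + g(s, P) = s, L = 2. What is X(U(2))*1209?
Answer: 10881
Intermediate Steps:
g(s, P) = -3 + s
U(j) = 2*j
X(I) = -3 + 3*I (X(I) = 2*I + (-3 + I) = -3 + 3*I)
X(U(2))*1209 = (-3 + 3*(2*2))*1209 = (-3 + 3*4)*1209 = (-3 + 12)*1209 = 9*1209 = 10881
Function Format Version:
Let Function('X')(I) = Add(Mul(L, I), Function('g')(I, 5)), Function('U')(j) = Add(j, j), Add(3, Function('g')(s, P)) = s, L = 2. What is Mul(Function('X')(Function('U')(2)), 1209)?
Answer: 10881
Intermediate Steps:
Function('g')(s, P) = Add(-3, s)
Function('U')(j) = Mul(2, j)
Function('X')(I) = Add(-3, Mul(3, I)) (Function('X')(I) = Add(Mul(2, I), Add(-3, I)) = Add(-3, Mul(3, I)))
Mul(Function('X')(Function('U')(2)), 1209) = Mul(Add(-3, Mul(3, Mul(2, 2))), 1209) = Mul(Add(-3, Mul(3, 4)), 1209) = Mul(Add(-3, 12), 1209) = Mul(9, 1209) = 10881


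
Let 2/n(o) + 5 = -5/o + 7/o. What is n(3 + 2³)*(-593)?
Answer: 13046/53 ≈ 246.15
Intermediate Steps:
n(o) = 2/(-5 + 2/o) (n(o) = 2/(-5 + (-5/o + 7/o)) = 2/(-5 + 2/o))
n(3 + 2³)*(-593) = -2*(3 + 2³)/(-2 + 5*(3 + 2³))*(-593) = -2*(3 + 8)/(-2 + 5*(3 + 8))*(-593) = -2*11/(-2 + 5*11)*(-593) = -2*11/(-2 + 55)*(-593) = -2*11/53*(-593) = -2*11*1/53*(-593) = -22/53*(-593) = 13046/53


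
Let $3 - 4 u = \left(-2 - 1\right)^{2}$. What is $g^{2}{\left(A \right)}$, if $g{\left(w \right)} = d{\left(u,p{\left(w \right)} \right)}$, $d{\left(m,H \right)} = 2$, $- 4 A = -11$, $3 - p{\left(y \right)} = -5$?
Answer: $4$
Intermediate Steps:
$p{\left(y \right)} = 8$ ($p{\left(y \right)} = 3 - -5 = 3 + 5 = 8$)
$A = \frac{11}{4}$ ($A = \left(- \frac{1}{4}\right) \left(-11\right) = \frac{11}{4} \approx 2.75$)
$u = - \frac{3}{2}$ ($u = \frac{3}{4} - \frac{\left(-2 - 1\right)^{2}}{4} = \frac{3}{4} - \frac{\left(-3\right)^{2}}{4} = \frac{3}{4} - \frac{9}{4} = - \frac{3}{2} \approx -1.5$)
$g{\left(w \right)} = 2$
$g^{2}{\left(A \right)} = 2^{2} = 4$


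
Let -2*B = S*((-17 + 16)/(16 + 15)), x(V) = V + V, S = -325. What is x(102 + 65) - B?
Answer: 21033/62 ≈ 339.24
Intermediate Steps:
x(V) = 2*V
B = -325/62 (B = -(-325)*(-17 + 16)/(16 + 15)/2 = -(-325)*(-1/31)/2 = -(-325)*(-1*1/31)/2 = -(-325)*(-1)/(2*31) = -½*325/31 = -325/62 ≈ -5.2419)
x(102 + 65) - B = 2*(102 + 65) - 1*(-325/62) = 2*167 + 325/62 = 334 + 325/62 = 21033/62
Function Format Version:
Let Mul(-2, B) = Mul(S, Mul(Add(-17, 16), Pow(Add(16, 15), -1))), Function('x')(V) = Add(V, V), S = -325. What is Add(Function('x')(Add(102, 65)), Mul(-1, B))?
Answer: Rational(21033, 62) ≈ 339.24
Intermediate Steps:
Function('x')(V) = Mul(2, V)
B = Rational(-325, 62) (B = Mul(Rational(-1, 2), Mul(-325, Mul(Add(-17, 16), Pow(Add(16, 15), -1)))) = Mul(Rational(-1, 2), Mul(-325, Mul(-1, Pow(31, -1)))) = Mul(Rational(-1, 2), Mul(-325, Mul(-1, Rational(1, 31)))) = Mul(Rational(-1, 2), Mul(-325, Rational(-1, 31))) = Mul(Rational(-1, 2), Rational(325, 31)) = Rational(-325, 62) ≈ -5.2419)
Add(Function('x')(Add(102, 65)), Mul(-1, B)) = Add(Mul(2, Add(102, 65)), Mul(-1, Rational(-325, 62))) = Add(Mul(2, 167), Rational(325, 62)) = Add(334, Rational(325, 62)) = Rational(21033, 62)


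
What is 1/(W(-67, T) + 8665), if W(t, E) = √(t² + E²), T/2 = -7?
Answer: 1733/15015508 - √4685/75077540 ≈ 0.00011450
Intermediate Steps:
T = -14 (T = 2*(-7) = -14)
W(t, E) = √(E² + t²)
1/(W(-67, T) + 8665) = 1/(√((-14)² + (-67)²) + 8665) = 1/(√(196 + 4489) + 8665) = 1/(√4685 + 8665) = 1/(8665 + √4685)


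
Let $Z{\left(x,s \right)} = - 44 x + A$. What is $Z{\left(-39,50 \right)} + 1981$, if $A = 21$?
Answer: $3718$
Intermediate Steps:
$Z{\left(x,s \right)} = 21 - 44 x$ ($Z{\left(x,s \right)} = - 44 x + 21 = 21 - 44 x$)
$Z{\left(-39,50 \right)} + 1981 = \left(21 - -1716\right) + 1981 = \left(21 + 1716\right) + 1981 = 1737 + 1981 = 3718$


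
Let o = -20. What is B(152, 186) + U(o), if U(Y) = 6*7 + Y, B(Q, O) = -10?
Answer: 12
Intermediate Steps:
U(Y) = 42 + Y
B(152, 186) + U(o) = -10 + (42 - 20) = -10 + 22 = 12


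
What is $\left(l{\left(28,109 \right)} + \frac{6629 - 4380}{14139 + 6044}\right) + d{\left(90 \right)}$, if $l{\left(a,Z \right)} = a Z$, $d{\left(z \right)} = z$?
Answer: $\frac{63417235}{20183} \approx 3142.1$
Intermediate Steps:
$l{\left(a,Z \right)} = Z a$
$\left(l{\left(28,109 \right)} + \frac{6629 - 4380}{14139 + 6044}\right) + d{\left(90 \right)} = \left(109 \cdot 28 + \frac{6629 - 4380}{14139 + 6044}\right) + 90 = \left(3052 + \frac{2249}{20183}\right) + 90 = \frac{61600765}{20183} + 90 = \frac{63417235}{20183}$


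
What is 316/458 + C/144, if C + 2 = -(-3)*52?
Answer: 29009/16488 ≈ 1.7594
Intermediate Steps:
C = 154 (C = -2 - (-3)*52 = -2 - 1*(-156) = -2 + 156 = 154)
316/458 + C/144 = 316/458 + 154/144 = 316*(1/458) + 154*(1/144) = 158/229 + 77/72 = 29009/16488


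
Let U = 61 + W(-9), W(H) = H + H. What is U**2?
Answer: 1849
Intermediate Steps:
W(H) = 2*H
U = 43 (U = 61 + 2*(-9) = 61 - 18 = 43)
U**2 = 43**2 = 1849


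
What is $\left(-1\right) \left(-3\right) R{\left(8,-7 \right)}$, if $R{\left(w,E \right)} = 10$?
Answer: $30$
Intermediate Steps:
$\left(-1\right) \left(-3\right) R{\left(8,-7 \right)} = \left(-1\right) \left(-3\right) 10 = 3 \cdot 10 = 30$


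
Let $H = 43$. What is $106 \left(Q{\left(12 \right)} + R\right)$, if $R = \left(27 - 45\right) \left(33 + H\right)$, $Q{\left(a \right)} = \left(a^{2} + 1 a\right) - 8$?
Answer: $-129320$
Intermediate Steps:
$Q{\left(a \right)} = -8 + a + a^{2}$ ($Q{\left(a \right)} = \left(a^{2} + a\right) - 8 = \left(a + a^{2}\right) - 8 = -8 + a + a^{2}$)
$R = -1368$ ($R = \left(27 - 45\right) \left(33 + 43\right) = \left(-18\right) 76 = -1368$)
$106 \left(Q{\left(12 \right)} + R\right) = 106 \left(\left(-8 + 12 + 12^{2}\right) - 1368\right) = 106 \left(\left(-8 + 12 + 144\right) - 1368\right) = 106 \left(148 - 1368\right) = 106 \left(-1220\right) = -129320$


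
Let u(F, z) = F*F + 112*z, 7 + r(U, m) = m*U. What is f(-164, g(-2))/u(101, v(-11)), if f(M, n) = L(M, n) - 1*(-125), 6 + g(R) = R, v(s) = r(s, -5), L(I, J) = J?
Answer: 117/15577 ≈ 0.0075111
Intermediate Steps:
r(U, m) = -7 + U*m (r(U, m) = -7 + m*U = -7 + U*m)
v(s) = -7 - 5*s (v(s) = -7 + s*(-5) = -7 - 5*s)
g(R) = -6 + R
u(F, z) = F² + 112*z
f(M, n) = 125 + n (f(M, n) = n - 1*(-125) = n + 125 = 125 + n)
f(-164, g(-2))/u(101, v(-11)) = (125 + (-6 - 2))/(101² + 112*(-7 - 5*(-11))) = (125 - 8)/(10201 + 112*(-7 + 55)) = 117/(10201 + 112*48) = 117/(10201 + 5376) = 117/15577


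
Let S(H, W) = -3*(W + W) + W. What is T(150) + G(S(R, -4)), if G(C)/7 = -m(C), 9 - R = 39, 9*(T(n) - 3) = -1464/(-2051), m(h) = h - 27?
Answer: 320444/6153 ≈ 52.079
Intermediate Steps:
m(h) = -27 + h
T(n) = 18947/6153 (T(n) = 3 + (-1464/(-2051))/9 = 3 + (-1464*(-1/2051))/9 = 3 + (⅑)*(1464/2051) = 3 + 488/6153 = 18947/6153)
R = -30 (R = 9 - 1*39 = 9 - 39 = -30)
S(H, W) = -5*W (S(H, W) = -6*W + W = -5*W)
G(C) = 189 - 7*C (G(C) = 7*(-(-27 + C)) = 7*(27 - C) = 189 - 7*C)
T(150) + G(S(R, -4)) = 18947/6153 + (189 - (-35)*(-4)) = 18947/6153 + (189 - 7*20) = 18947/6153 + (189 - 140) = 18947/6153 + 49 = 320444/6153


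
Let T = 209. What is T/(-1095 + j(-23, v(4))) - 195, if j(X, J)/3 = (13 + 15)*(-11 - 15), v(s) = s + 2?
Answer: -639614/3279 ≈ -195.06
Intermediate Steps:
v(s) = 2 + s
j(X, J) = -2184 (j(X, J) = 3*((13 + 15)*(-11 - 15)) = 3*(28*(-26)) = 3*(-728) = -2184)
T/(-1095 + j(-23, v(4))) - 195 = 209/(-1095 - 2184) - 195 = 209/(-3279) - 195 = 209*(-1/3279) - 195 = -209/3279 - 195 = -639614/3279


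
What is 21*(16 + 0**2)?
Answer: 336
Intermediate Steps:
21*(16 + 0**2) = 21*(16 + 0) = 21*16 = 336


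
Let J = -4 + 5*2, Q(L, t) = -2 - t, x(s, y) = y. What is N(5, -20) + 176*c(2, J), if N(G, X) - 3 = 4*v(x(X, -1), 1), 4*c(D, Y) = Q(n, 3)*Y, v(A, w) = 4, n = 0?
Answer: -1301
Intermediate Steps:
J = 6 (J = -4 + 10 = 6)
c(D, Y) = -5*Y/4 (c(D, Y) = ((-2 - 1*3)*Y)/4 = ((-2 - 3)*Y)/4 = (-5*Y)/4 = -5*Y/4)
N(G, X) = 19 (N(G, X) = 3 + 4*4 = 3 + 16 = 19)
N(5, -20) + 176*c(2, J) = 19 + 176*(-5/4*6) = 19 + 176*(-15/2) = 19 - 1320 = -1301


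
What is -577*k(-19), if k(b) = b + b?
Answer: 21926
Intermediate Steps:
k(b) = 2*b
-577*k(-19) = -1154*(-19) = -577*(-38) = 21926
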